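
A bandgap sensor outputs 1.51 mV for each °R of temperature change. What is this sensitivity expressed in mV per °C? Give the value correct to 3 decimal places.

The quantity depends on a temperature interval, so only the ratio of degree sizes applies; the offset between the scales is irrelevant.
A change of 1°C is a change of 1.8°R, so per °C the value is 1.51 × 1.8 = 2.718.

2.718 mV per °C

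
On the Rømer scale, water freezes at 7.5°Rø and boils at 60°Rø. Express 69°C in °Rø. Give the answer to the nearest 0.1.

Linearly onto the Rømer scale: 7.5 + (69.0000 / 100) × (60 - 7.5) = 43.7°Rø.

43.7°Rø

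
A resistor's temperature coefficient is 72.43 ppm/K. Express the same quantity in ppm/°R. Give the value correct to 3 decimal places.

40.239 ppm/°R

The quantity depends on a temperature interval, so only the ratio of degree sizes applies; the offset between the scales is irrelevant.
A change of 1°R is a change of 5/9 K, so per °R the value is 72.43 × 5/9 = 40.239.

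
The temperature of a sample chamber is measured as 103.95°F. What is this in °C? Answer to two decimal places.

In Celsius: (103.95 - 32) × 5/9 = 39.9722°C.

39.97°C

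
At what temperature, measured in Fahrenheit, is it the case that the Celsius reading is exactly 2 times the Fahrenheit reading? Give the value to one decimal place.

Let F be the Fahrenheit reading. The Celsius reading is C = 5/9·F - 17.7778.
Require C = 2·F: 5/9·F - 17.7778 = 2·F.
(-13/9)·F = 17.7778  ⇒  F = -12.3.

-12.3°F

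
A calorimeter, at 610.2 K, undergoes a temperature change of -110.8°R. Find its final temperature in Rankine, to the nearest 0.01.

Initial temperature in Celsius: 610.2 - 273.15 = 337.0500°C.
The 110.8°R change is an interval, so only the factor 5/9 applies: -110.8 × 5/9 = -61.5556°C.
Final Celsius temperature: 337.0500 - 61.5556 = 275.4944°C.
In Rankine: 275.4944 × 1.8 + 491.67 = 987.56°R.

987.56°R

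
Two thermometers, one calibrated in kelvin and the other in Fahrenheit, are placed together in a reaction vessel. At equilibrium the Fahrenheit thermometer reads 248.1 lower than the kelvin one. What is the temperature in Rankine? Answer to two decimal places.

Let x be the kelvin reading; then the Fahrenheit reading is 1.8·x - 459.67.
(1.8·x - 459.67) - x = -248.1  ⇒  (0.8)·x = 211.57  ⇒  x = 264.4625 K.
In Celsius: 264.4625 - 273.15 = -8.6875°C.
In Rankine: -8.6875 × 1.8 + 491.67 = 476.03°R.

476.03°R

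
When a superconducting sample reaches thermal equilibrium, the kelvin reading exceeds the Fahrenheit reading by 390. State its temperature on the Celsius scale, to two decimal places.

Let x be the kelvin reading; then the Fahrenheit reading is 1.8·x - 459.67.
(1.8·x - 459.67) - x = -390  ⇒  (0.8)·x = 69.67  ⇒  x = 87.0875 K.
In Celsius: 87.0875 - 273.15 = -186.06°C.

-186.06°C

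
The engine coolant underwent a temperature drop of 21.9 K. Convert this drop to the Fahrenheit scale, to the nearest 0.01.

39.42°F

An interval of 1 K corresponds to 1.8°F.
21.9 × 1.8 = 39.42.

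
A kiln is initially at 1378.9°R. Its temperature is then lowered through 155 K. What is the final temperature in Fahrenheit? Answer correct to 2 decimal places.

Initial temperature in Celsius: (1378.9 - 491.67) × 5/9 = 492.9056°C.
The 155 K change is an interval; Kelvin and Celsius degrees are the same size, so ΔC = -155°C.
Final Celsius temperature: 492.9056 - 155.0000 = 337.9056°C.
In Fahrenheit: 337.9056 × 1.8 + 32 = 640.23°F.

640.23°F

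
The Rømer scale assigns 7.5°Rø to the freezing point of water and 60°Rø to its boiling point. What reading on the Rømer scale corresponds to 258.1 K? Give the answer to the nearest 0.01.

First in Celsius: 258.1 - 273.15 = -15.0500°C.
Linearly onto the Rømer scale: 7.5 + (-15.0500 / 100) × (60 - 7.5) = -0.40°Rø.

-0.40°Rø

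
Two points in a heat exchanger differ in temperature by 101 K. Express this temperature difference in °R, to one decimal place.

181.8°R

An interval of 1 K corresponds to 1.8°R.
101 × 1.8 = 181.8.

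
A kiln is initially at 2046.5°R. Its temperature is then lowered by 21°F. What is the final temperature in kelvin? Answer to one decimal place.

Initial temperature in Celsius: (2046.5 - 491.67) × 5/9 = 863.7944°C.
The 21°F change is an interval, so only the factor 5/9 applies: -21 × 5/9 = -11.6667°C.
Final Celsius temperature: 863.7944 - 11.6667 = 852.1278°C.
In kelvin: 852.1278 + 273.15 = 1125.3 K.

1125.3 K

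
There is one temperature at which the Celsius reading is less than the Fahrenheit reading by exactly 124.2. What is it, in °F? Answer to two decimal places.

239.45°F

Let F be the Fahrenheit reading. The Celsius reading is C = 5/9·F - 17.7778.
Require C - F = -124.2: (-4/9)·F - 17.7778 = -124.2.
F = (-124.2 + 17.7778) / (-4/9) = 239.45.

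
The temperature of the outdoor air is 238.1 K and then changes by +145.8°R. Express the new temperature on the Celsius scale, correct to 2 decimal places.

Initial temperature in Celsius: 238.1 - 273.15 = -35.0500°C.
The 145.8°R change is an interval, so only the factor 5/9 applies: +145.8 × 5/9 = +81.0000°C.
Final Celsius temperature: -35.0500 + 81.0000 = 45.9500°C.

45.95°C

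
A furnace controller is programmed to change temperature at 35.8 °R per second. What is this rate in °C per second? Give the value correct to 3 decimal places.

Since only a temperature interval is involved, the additive offset between the scales drops out.
A change of 1°R is a change of 5/9°C, so 35.8 × 5/9 = 19.889.

19.889 °C/second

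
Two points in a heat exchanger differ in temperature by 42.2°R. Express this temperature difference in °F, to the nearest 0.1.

42.2°F

Rankine and Fahrenheit degrees are the same size, so the interval is unchanged: 42.2.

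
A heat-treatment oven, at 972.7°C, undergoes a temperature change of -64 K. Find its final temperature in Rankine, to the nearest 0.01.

2127.33°R

The 64 K change is an interval; Kelvin and Celsius degrees are the same size, so ΔC = -64°C.
Final Celsius temperature: 972.7000 - 64.0000 = 908.7000°C.
In Rankine: 908.7000 × 1.8 + 491.67 = 2127.33°R.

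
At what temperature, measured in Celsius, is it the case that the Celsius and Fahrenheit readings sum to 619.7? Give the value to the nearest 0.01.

209.89°C

Let C be the Celsius reading. The Fahrenheit reading is F = 1.8·C + 32.
Require C + F = 619.7: (2.8)·C + 32 = 619.7.
C = (619.7 - 32) / (2.8) = 209.89.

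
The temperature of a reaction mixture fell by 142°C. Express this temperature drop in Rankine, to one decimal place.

For a temperature interval the offset drops out; only the factor 1.8 applies.
142 × 1.8 = 255.6.

255.6°R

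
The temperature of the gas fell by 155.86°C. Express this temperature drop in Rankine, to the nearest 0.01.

For a temperature interval the offset drops out; only the factor 1.8 applies.
155.86 × 1.8 = 280.55.

280.55°R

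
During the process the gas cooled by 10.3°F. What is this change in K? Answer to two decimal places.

5.72 K

Only the scale ratio 5/9 matters for a change in temperature.
10.3 × 5/9 = 5.72.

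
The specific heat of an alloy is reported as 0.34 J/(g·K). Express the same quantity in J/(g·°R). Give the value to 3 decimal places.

0.189 J/(g·°R)

Since only a temperature interval is involved, the additive offset between the scales drops out.
A change of 1°R is a change of 5/9 K, so per °R the value is 0.34 × 5/9 = 0.189.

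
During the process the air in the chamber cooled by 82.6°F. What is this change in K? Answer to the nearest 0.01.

For a temperature interval the offset drops out; only the factor 5/9 applies.
82.6 × 5/9 = 45.89.

45.89 K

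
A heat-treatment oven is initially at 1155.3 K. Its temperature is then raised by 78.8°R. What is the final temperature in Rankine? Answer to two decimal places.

2158.34°R

Initial temperature in Celsius: 1155.3 - 273.15 = 882.1500°C.
The 78.8°R change is an interval, so only the factor 5/9 applies: +78.8 × 5/9 = +43.7778°C.
Final Celsius temperature: 882.1500 + 43.7778 = 925.9278°C.
In Rankine: 925.9278 × 1.8 + 491.67 = 2158.34°R.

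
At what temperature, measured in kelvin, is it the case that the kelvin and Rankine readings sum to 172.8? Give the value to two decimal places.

61.71 K

Let K be the kelvin reading. The Rankine reading is R = 1.8·K.
Require K + R = 172.8: (2.8)·K = 172.8.
K = (172.8) / (2.8) = 61.71.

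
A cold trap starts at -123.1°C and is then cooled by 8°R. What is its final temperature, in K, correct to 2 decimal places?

145.61 K

The 8°R change is an interval, so only the factor 5/9 applies: -8 × 5/9 = -4.4444°C.
Final Celsius temperature: -123.1000 - 4.4444 = -127.5444°C.
In kelvin: -127.5444 + 273.15 = 145.61 K.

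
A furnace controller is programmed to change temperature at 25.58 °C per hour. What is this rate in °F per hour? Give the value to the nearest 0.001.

Since only a temperature interval is involved, the additive offset between the scales drops out.
A change of 1°C is a change of 1.8°F, so 25.58 × 1.8 = 46.044.

46.044 °F/hour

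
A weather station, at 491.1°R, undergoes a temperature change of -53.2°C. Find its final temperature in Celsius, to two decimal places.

-53.52°C

Initial temperature in Celsius: (491.1 - 491.67) × 5/9 = -0.3167°C.
Final Celsius temperature: -0.3167 - 53.2000 = -53.5167°C.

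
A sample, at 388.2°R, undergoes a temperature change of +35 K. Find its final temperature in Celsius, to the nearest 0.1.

Initial temperature in Celsius: (388.2 - 491.67) × 5/9 = -57.4833°C.
The 35 K change is an interval; Kelvin and Celsius degrees are the same size, so ΔC = +35°C.
Final Celsius temperature: -57.4833 + 35.0000 = -22.4833°C.

-22.5°C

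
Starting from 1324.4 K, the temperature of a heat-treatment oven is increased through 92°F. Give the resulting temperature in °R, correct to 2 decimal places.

2475.92°R

Initial temperature in Celsius: 1324.4 - 273.15 = 1051.2500°C.
The 92°F change is an interval, so only the factor 5/9 applies: +92 × 5/9 = +51.1111°C.
Final Celsius temperature: 1051.2500 + 51.1111 = 1102.3611°C.
In Rankine: 1102.3611 × 1.8 + 491.67 = 2475.92°R.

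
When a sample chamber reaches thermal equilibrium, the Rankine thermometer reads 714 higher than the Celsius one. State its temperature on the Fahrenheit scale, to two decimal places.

532.24°F

Let x be the Celsius reading; then the Rankine reading is 1.8·x + 491.67.
(1.8·x + 491.67) - x = 714  ⇒  (0.8)·x = 222.33  ⇒  x = 277.9125°C.
In Fahrenheit: 277.9125 × 1.8 + 32 = 532.24°F.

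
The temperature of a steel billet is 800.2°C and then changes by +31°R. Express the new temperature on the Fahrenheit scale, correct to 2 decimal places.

1503.36°F

The 31°R change is an interval, so only the factor 5/9 applies: +31 × 5/9 = +17.2222°C.
Final Celsius temperature: 800.2000 + 17.2222 = 817.4222°C.
In Fahrenheit: 817.4222 × 1.8 + 32 = 1503.36°F.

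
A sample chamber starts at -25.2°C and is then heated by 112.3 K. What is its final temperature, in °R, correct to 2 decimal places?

The 112.3 K change is an interval; Kelvin and Celsius degrees are the same size, so ΔC = +112.3°C.
Final Celsius temperature: -25.2000 + 112.3000 = 87.1000°C.
In Rankine: 87.1000 × 1.8 + 491.67 = 648.45°R.

648.45°R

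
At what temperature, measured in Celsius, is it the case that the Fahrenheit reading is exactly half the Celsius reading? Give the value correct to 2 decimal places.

-24.62°C

Let C be the Celsius reading. The Fahrenheit reading is F = 1.8·C + 32.
Require F = 0.5·C: 1.8·C + 32 = 0.5·C.
(1.3)·C = -32  ⇒  C = -24.62.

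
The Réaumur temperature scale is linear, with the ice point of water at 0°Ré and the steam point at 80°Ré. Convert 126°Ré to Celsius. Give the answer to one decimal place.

157.5°C

Linear interpolation between the fixed points: C = (126 - 0) × 100 / (80 - 0) = 157.5000°C.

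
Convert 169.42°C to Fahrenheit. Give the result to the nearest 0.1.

337.0°F

In Fahrenheit: 169.4200 × 1.8 + 32 = 337.0°F.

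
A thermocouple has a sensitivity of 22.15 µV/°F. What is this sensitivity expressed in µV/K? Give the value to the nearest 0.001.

Since only a temperature interval is involved, the additive offset between the scales drops out.
A change of 1 K is a change of 1.8°F, so per K the value is 22.15 × 1.8 = 39.870.

39.870 µV/K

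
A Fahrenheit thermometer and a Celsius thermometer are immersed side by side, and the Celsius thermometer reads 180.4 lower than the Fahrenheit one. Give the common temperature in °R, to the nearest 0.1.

Let x be the Fahrenheit reading; then the Celsius reading is 5/9·x - 17.7778.
(5/9·x - 17.7778) - x = -180.4  ⇒  (-4/9)·x = -162.622  ⇒  x = 365.9000°F.
In Celsius: (365.9 - 32) × 5/9 = 185.5000°C.
In Rankine: 185.5000 × 1.8 + 491.67 = 825.6°R.

825.6°R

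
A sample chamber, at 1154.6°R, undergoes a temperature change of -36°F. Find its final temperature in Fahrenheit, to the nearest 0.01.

658.93°F

Initial temperature in Celsius: (1154.6 - 491.67) × 5/9 = 368.2944°C.
The 36°F change is an interval, so only the factor 5/9 applies: -36 × 5/9 = -20.0000°C.
Final Celsius temperature: 368.2944 - 20.0000 = 348.2944°C.
In Fahrenheit: 348.2944 × 1.8 + 32 = 658.93°F.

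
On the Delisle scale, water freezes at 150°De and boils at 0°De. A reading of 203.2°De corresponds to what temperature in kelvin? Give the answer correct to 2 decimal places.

Linear interpolation between the fixed points: C = (203.2 - 150) × 100 / (0 - 150) = -35.4667°C.
Then -35.4667 + 273.15 = 237.68 K.

237.68 K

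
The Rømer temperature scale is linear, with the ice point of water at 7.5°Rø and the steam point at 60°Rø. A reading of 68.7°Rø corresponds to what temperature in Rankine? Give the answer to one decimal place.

Linear interpolation between the fixed points: C = (68.7 - 7.5) × 100 / (60 - 7.5) = 116.5714°C.
Then 116.5714 × 1.8 + 491.67 = 701.5°R.

701.5°R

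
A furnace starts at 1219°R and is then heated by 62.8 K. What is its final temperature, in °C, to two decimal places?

466.87°C

Initial temperature in Celsius: (1219 - 491.67) × 5/9 = 404.0722°C.
The 62.8 K change is an interval; Kelvin and Celsius degrees are the same size, so ΔC = +62.8°C.
Final Celsius temperature: 404.0722 + 62.8000 = 466.8722°C.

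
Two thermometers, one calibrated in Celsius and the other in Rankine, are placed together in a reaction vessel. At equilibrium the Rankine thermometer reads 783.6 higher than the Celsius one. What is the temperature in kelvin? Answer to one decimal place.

638.1 K

Let x be the Celsius reading; then the Rankine reading is 1.8·x + 491.67.
(1.8·x + 491.67) - x = 783.6  ⇒  (0.8)·x = 291.93  ⇒  x = 364.9125°C.
In kelvin: 364.9125 + 273.15 = 638.1 K.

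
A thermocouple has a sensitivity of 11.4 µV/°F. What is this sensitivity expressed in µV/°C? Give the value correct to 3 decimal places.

20.520 µV/°C

Since only a temperature interval is involved, the additive offset between the scales drops out.
A change of 1°C is a change of 1.8°F, so per °C the value is 11.4 × 1.8 = 20.520.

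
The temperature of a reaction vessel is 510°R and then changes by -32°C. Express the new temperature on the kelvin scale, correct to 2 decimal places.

251.33 K

Initial temperature in Celsius: (510 - 491.67) × 5/9 = 10.1833°C.
Final Celsius temperature: 10.1833 - 32.0000 = -21.8167°C.
In kelvin: -21.8167 + 273.15 = 251.33 K.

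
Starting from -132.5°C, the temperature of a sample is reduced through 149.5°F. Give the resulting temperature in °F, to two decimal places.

-356.00°F

The 149.5°F change is an interval, so only the factor 5/9 applies: -149.5 × 5/9 = -83.0556°C.
Final Celsius temperature: -132.5000 - 83.0556 = -215.5556°C.
In Fahrenheit: -215.5556 × 1.8 + 32 = -356.00°F.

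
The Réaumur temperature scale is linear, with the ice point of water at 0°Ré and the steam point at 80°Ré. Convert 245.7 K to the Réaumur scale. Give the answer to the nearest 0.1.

-22.0°Ré

First in Celsius: 245.7 - 273.15 = -27.4500°C.
Linearly onto the Réaumur scale: 0 + (-27.4500 / 100) × (80 - 0) = -22.0°Ré.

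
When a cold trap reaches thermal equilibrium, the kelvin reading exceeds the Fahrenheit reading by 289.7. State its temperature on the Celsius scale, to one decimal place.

-60.7°C

Let x be the kelvin reading; then the Fahrenheit reading is 1.8·x - 459.67.
(1.8·x - 459.67) - x = -289.7  ⇒  (0.8)·x = 169.97  ⇒  x = 212.4625 K.
In Celsius: 212.4625 - 273.15 = -60.7°C.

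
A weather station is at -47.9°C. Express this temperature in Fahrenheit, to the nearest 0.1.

In Fahrenheit: -47.9000 × 1.8 + 32 = -54.2°F.

-54.2°F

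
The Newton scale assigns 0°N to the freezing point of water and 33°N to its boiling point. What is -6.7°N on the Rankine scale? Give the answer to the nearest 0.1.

Linear interpolation between the fixed points: C = (-6.7 - 0) × 100 / (33 - 0) = -20.3030°C.
Then -20.3030 × 1.8 + 491.67 = 455.1°R.

455.1°R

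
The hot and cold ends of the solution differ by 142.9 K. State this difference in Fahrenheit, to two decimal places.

For a temperature interval the offset drops out; only the factor 1.8 applies.
142.9 × 1.8 = 257.22.

257.22°F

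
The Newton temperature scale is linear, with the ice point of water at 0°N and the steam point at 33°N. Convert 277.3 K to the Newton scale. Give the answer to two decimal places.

First in Celsius: 277.3 - 273.15 = 4.1500°C.
Linearly onto the Newton scale: 0 + (4.1500 / 100) × (33 - 0) = 1.37°N.

1.37°N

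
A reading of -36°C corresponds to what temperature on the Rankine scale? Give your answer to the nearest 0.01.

426.87°R

In Rankine: -36.0000 × 1.8 + 491.67 = 426.87°R.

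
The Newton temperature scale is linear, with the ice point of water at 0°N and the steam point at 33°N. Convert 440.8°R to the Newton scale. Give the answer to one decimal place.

First in Celsius: (440.8 - 491.67) × 5/9 = -28.2611°C.
Linearly onto the Newton scale: 0 + (-28.2611 / 100) × (33 - 0) = -9.3°N.

-9.3°N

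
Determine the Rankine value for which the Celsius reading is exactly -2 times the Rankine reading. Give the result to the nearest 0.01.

Let R be the Rankine reading. The Celsius reading is C = 5/9·R - 273.15.
Require C = -2·R: 5/9·R - 273.15 = -2·R.
(23/9)·R = 273.15  ⇒  R = 106.88.

106.88°R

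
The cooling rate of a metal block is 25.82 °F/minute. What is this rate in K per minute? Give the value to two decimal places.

14.34 K/minute

Since only a temperature interval is involved, the additive offset between the scales drops out.
A change of 1°F is a change of 5/9 K, so 25.82 × 5/9 = 14.34.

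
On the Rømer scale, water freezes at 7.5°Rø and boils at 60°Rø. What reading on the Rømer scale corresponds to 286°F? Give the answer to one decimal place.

81.6°Rø

First in Celsius: (286 - 32) × 5/9 = 141.1111°C.
Linearly onto the Rømer scale: 7.5 + (141.1111 / 100) × (60 - 7.5) = 81.6°Rø.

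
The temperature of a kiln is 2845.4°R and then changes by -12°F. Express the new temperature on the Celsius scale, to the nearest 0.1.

Initial temperature in Celsius: (2845.4 - 491.67) × 5/9 = 1307.6278°C.
The 12°F change is an interval, so only the factor 5/9 applies: -12 × 5/9 = -6.6667°C.
Final Celsius temperature: 1307.6278 - 6.6667 = 1300.9611°C.

1301.0°C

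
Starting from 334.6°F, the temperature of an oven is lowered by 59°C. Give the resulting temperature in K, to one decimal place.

Initial temperature in Celsius: (334.6 - 32) × 5/9 = 168.1111°C.
Final Celsius temperature: 168.1111 - 59.0000 = 109.1111°C.
In kelvin: 109.1111 + 273.15 = 382.3 K.

382.3 K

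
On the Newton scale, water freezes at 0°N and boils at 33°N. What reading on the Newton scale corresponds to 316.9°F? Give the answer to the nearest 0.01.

First in Celsius: (316.9 - 32) × 5/9 = 158.2778°C.
Linearly onto the Newton scale: 0 + (158.2778 / 100) × (33 - 0) = 52.23°N.

52.23°N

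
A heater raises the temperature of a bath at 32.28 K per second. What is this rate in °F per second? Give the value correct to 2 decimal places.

The quantity depends on a temperature interval, so only the ratio of degree sizes applies; the offset between the scales is irrelevant.
A change of 1 K is a change of 1.8°F, so 32.28 × 1.8 = 58.10.

58.10 °F/second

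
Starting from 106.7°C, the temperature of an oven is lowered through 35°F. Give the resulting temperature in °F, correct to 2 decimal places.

189.06°F

The 35°F change is an interval, so only the factor 5/9 applies: -35 × 5/9 = -19.4444°C.
Final Celsius temperature: 106.7000 - 19.4444 = 87.2556°C.
In Fahrenheit: 87.2556 × 1.8 + 32 = 189.06°F.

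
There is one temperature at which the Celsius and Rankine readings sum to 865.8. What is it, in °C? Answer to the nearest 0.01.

Let C be the Celsius reading. The Rankine reading is R = 1.8·C + 491.67.
Require C + R = 865.8: (2.8)·C + 491.67 = 865.8.
C = (865.8 - 491.67) / (2.8) = 133.62.

133.62°C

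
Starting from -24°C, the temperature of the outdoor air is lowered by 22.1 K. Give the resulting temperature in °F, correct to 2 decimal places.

The 22.1 K change is an interval; Kelvin and Celsius degrees are the same size, so ΔC = -22.1°C.
Final Celsius temperature: -24.0000 - 22.1000 = -46.1000°C.
In Fahrenheit: -46.1000 × 1.8 + 32 = -50.98°F.

-50.98°F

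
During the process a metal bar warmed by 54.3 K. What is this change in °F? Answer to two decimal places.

97.74°F

Only the scale ratio 1.8 matters for a change in temperature.
54.3 × 1.8 = 97.74.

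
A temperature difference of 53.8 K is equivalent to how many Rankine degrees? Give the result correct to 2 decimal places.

96.84°R

An interval of 1 K corresponds to 1.8°R.
53.8 × 1.8 = 96.84.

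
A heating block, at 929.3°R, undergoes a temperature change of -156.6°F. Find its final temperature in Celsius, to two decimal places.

156.13°C

Initial temperature in Celsius: (929.3 - 491.67) × 5/9 = 243.1278°C.
The 156.6°F change is an interval, so only the factor 5/9 applies: -156.6 × 5/9 = -87.0000°C.
Final Celsius temperature: 243.1278 - 87.0000 = 156.1278°C.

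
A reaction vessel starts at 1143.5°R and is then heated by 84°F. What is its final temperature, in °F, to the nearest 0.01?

767.83°F

Initial temperature in Celsius: (1143.5 - 491.67) × 5/9 = 362.1278°C.
The 84°F change is an interval, so only the factor 5/9 applies: +84 × 5/9 = +46.6667°C.
Final Celsius temperature: 362.1278 + 46.6667 = 408.7944°C.
In Fahrenheit: 408.7944 × 1.8 + 32 = 767.83°F.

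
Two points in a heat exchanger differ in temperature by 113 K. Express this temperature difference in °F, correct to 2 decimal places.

An interval of 1 K corresponds to 1.8°F.
113 × 1.8 = 203.40.

203.40°F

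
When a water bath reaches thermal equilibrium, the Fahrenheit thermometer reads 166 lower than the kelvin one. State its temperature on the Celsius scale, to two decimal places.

Let x be the kelvin reading; then the Fahrenheit reading is 1.8·x - 459.67.
(1.8·x - 459.67) - x = -166  ⇒  (0.8)·x = 293.67  ⇒  x = 367.0875 K.
In Celsius: 367.0875 - 273.15 = 93.94°C.

93.94°C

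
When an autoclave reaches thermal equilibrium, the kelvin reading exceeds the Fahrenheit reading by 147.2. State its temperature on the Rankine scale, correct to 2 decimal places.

703.06°R

Let x be the Fahrenheit reading; then the kelvin reading is 5/9·x + 255.372.
(5/9·x + 255.372) - x = 147.2  ⇒  (-4/9)·x = -108.172  ⇒  x = 243.3875°F.
In Celsius: (243.3875 - 32) × 5/9 = 117.4375°C.
In Rankine: 117.4375 × 1.8 + 491.67 = 703.06°R.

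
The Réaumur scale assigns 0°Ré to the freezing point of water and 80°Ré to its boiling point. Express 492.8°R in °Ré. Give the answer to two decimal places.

0.50°Ré

First in Celsius: (492.8 - 491.67) × 5/9 = 0.6278°C.
Linearly onto the Réaumur scale: 0 + (0.6278 / 100) × (80 - 0) = 0.50°Ré.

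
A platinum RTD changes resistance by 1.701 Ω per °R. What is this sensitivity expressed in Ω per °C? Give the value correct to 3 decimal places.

3.062 Ω per °C

The quantity depends on a temperature interval, so only the ratio of degree sizes applies; the offset between the scales is irrelevant.
A change of 1°C is a change of 1.8°R, so per °C the value is 1.701 × 1.8 = 3.062.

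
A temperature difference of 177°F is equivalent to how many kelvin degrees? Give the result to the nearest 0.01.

98.33 K

An interval of 1°F corresponds to 5/9 K.
177 × 5/9 = 98.33.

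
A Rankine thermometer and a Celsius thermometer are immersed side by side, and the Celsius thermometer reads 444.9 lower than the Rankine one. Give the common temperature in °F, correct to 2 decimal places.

Let x be the Rankine reading; then the Celsius reading is 5/9·x - 273.15.
(5/9·x - 273.15) - x = -444.9  ⇒  (-4/9)·x = -171.75  ⇒  x = 386.4375°R.
In Celsius: (386.4375 - 491.67) × 5/9 = -58.4625°C.
In Fahrenheit: -58.4625 × 1.8 + 32 = -73.23°F.

-73.23°F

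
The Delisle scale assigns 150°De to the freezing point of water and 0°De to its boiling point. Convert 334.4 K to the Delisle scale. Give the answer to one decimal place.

First in Celsius: 334.4 - 273.15 = 61.2500°C.
Linearly onto the Delisle scale: 150 + (61.2500 / 100) × (0 - 150) = 58.1°De.

58.1°De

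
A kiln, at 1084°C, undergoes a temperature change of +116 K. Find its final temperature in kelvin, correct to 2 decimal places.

1473.15 K

The 116 K change is an interval; Kelvin and Celsius degrees are the same size, so ΔC = +116°C.
Final Celsius temperature: 1084.0000 + 116.0000 = 1200.0000°C.
In kelvin: 1200.0000 + 273.15 = 1473.15 K.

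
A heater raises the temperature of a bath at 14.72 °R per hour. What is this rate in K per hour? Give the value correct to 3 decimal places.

The quantity depends on a temperature interval, so only the ratio of degree sizes applies; the offset between the scales is irrelevant.
A change of 1°R is a change of 5/9 K, so 14.72 × 5/9 = 8.178.

8.178 K/hour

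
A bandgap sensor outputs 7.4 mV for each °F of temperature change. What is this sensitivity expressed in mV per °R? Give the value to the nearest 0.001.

The quantity depends on a temperature interval, so only the ratio of degree sizes applies; the offset between the scales is irrelevant.
A change of 1°R is a change of 1°F, so per °R the value is 7.4 × 1 = 7.400.

7.400 mV per °R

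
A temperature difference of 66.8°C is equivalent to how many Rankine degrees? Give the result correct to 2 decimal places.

For a temperature interval the offset drops out; only the factor 1.8 applies.
66.8 × 1.8 = 120.24.

120.24°R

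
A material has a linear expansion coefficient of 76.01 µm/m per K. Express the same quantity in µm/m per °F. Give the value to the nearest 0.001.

42.228 µm/m per °F

Since only a temperature interval is involved, the additive offset between the scales drops out.
A change of 1°F is a change of 5/9 K, so per °F the value is 76.01 × 5/9 = 42.228.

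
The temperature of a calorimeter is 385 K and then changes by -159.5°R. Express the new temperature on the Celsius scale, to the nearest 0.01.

23.24°C

Initial temperature in Celsius: 385 - 273.15 = 111.8500°C.
The 159.5°R change is an interval, so only the factor 5/9 applies: -159.5 × 5/9 = -88.6111°C.
Final Celsius temperature: 111.8500 - 88.6111 = 23.2389°C.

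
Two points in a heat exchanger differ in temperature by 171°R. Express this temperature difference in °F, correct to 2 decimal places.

Rankine and Fahrenheit degrees are the same size, so the interval is unchanged: 171.00.

171.00°F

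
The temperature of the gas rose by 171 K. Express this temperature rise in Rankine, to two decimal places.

307.80°R

An interval of 1 K corresponds to 1.8°R.
171 × 1.8 = 307.80.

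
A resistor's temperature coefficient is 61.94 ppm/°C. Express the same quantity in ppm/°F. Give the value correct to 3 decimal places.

Since only a temperature interval is involved, the additive offset between the scales drops out.
A change of 1°F is a change of 5/9°C, so per °F the value is 61.94 × 5/9 = 34.411.

34.411 ppm/°F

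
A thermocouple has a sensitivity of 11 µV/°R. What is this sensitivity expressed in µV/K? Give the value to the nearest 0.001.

19.800 µV/K

Since only a temperature interval is involved, the additive offset between the scales drops out.
A change of 1 K is a change of 1.8°R, so per K the value is 11 × 1.8 = 19.800.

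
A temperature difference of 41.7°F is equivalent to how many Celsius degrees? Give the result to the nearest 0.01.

23.17°C

Only the scale ratio 5/9 matters for a change in temperature.
41.7 × 5/9 = 23.17.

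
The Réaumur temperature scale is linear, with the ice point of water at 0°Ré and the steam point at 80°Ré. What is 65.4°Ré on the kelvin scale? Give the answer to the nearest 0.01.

Linear interpolation between the fixed points: C = (65.4 - 0) × 100 / (80 - 0) = 81.7500°C.
Then 81.7500 + 273.15 = 354.90 K.

354.90 K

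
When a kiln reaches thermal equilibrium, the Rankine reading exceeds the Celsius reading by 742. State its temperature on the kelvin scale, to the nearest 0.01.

586.06 K

Let x be the Celsius reading; then the Rankine reading is 1.8·x + 491.67.
(1.8·x + 491.67) - x = 742  ⇒  (0.8)·x = 250.33  ⇒  x = 312.9125°C.
In kelvin: 312.9125 + 273.15 = 586.06 K.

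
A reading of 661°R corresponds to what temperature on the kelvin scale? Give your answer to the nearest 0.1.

In Celsius: (661 - 491.67) × 5/9 = 94.0722°C.
In kelvin: 94.0722 + 273.15 = 367.2 K.

367.2 K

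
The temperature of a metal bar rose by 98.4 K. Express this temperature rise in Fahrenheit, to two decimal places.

177.12°F

An interval of 1 K corresponds to 1.8°F.
98.4 × 1.8 = 177.12.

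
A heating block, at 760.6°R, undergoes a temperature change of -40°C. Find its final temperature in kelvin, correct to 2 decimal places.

Initial temperature in Celsius: (760.6 - 491.67) × 5/9 = 149.4056°C.
Final Celsius temperature: 149.4056 - 40.0000 = 109.4056°C.
In kelvin: 109.4056 + 273.15 = 382.56 K.

382.56 K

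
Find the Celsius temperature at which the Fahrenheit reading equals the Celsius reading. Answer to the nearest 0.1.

Let C be the Celsius reading. The Fahrenheit reading is F = 1.8·C + 32.
Set F = C: 1.8·C + 32 = C.
(0.8)·C = -32  ⇒  C = -40.0.

-40.0°C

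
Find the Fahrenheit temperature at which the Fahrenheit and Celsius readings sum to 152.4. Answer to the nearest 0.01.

109.40°F

Let F be the Fahrenheit reading. The Celsius reading is C = 5/9·F - 17.7778.
Require F + C = 152.4: (14/9)·F - 17.7778 = 152.4.
F = (152.4 + 17.7778) / (14/9) = 109.40.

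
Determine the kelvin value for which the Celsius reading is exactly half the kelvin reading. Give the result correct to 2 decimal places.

Let K be the kelvin reading. The Celsius reading is C = 1·K - 273.15.
Require C = 0.5·K: 1·K - 273.15 = 0.5·K.
(0.5)·K = 273.15  ⇒  K = 546.30.

546.30 K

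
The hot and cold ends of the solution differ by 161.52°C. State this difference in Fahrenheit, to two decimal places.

For a temperature interval the offset drops out; only the factor 1.8 applies.
161.52 × 1.8 = 290.74.

290.74°F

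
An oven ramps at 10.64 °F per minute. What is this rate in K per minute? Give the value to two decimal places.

The quantity depends on a temperature interval, so only the ratio of degree sizes applies; the offset between the scales is irrelevant.
A change of 1°F is a change of 5/9 K, so 10.64 × 5/9 = 5.91.

5.91 K/minute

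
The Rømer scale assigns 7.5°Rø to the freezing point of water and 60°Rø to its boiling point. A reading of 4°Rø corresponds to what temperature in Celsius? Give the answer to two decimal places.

-6.67°C

Linear interpolation between the fixed points: C = (4 - 7.5) × 100 / (60 - 7.5) = -6.6667°C.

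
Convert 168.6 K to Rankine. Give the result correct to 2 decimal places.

In Celsius: 168.6 - 273.15 = -104.5500°C.
In Rankine: -104.5500 × 1.8 + 491.67 = 303.48°R.

303.48°R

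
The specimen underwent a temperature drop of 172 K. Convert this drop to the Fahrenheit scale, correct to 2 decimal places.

An interval of 1 K corresponds to 1.8°F.
172 × 1.8 = 309.60.

309.60°F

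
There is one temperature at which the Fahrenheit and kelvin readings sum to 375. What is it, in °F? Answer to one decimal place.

Let F be the Fahrenheit reading. The kelvin reading is K = 5/9·F + 255.372.
Require F + K = 375: (14/9)·F + 255.372 = 375.
F = (375 - 255.372) / (14/9) = 76.9.

76.9°F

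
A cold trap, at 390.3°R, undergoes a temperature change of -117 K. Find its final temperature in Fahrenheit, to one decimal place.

Initial temperature in Celsius: (390.3 - 491.67) × 5/9 = -56.3167°C.
The 117 K change is an interval; Kelvin and Celsius degrees are the same size, so ΔC = -117°C.
Final Celsius temperature: -56.3167 - 117.0000 = -173.3167°C.
In Fahrenheit: -173.3167 × 1.8 + 32 = -280.0°F.

-280.0°F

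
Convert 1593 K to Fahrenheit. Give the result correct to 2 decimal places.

In Celsius: 1593 - 273.15 = 1319.8500°C.
In Fahrenheit: 1319.8500 × 1.8 + 32 = 2407.73°F.

2407.73°F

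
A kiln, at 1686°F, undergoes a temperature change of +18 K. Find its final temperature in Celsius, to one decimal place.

Initial temperature in Celsius: (1686 - 32) × 5/9 = 918.8889°C.
The 18 K change is an interval; Kelvin and Celsius degrees are the same size, so ΔC = +18°C.
Final Celsius temperature: 918.8889 + 18.0000 = 936.8889°C.

936.9°C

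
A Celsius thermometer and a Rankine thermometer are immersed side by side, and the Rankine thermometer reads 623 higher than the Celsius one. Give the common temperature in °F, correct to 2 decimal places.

Let x be the Celsius reading; then the Rankine reading is 1.8·x + 491.67.
(1.8·x + 491.67) - x = 623  ⇒  (0.8)·x = 131.33  ⇒  x = 164.1625°C.
In Fahrenheit: 164.1625 × 1.8 + 32 = 327.49°F.

327.49°F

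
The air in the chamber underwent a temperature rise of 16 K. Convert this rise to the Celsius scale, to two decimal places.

Kelvin and Celsius degrees are the same size, so the interval is unchanged: 16.00.

16.00°C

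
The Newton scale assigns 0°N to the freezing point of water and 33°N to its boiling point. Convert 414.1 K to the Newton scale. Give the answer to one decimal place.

First in Celsius: 414.1 - 273.15 = 140.9500°C.
Linearly onto the Newton scale: 0 + (140.9500 / 100) × (33 - 0) = 46.5°N.

46.5°N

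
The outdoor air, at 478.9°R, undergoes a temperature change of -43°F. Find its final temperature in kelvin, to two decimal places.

242.17 K

Initial temperature in Celsius: (478.9 - 491.67) × 5/9 = -7.0944°C.
The 43°F change is an interval, so only the factor 5/9 applies: -43 × 5/9 = -23.8889°C.
Final Celsius temperature: -7.0944 - 23.8889 = -30.9833°C.
In kelvin: -30.9833 + 273.15 = 242.17 K.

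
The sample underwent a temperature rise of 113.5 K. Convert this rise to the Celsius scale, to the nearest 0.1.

Kelvin and Celsius degrees are the same size, so the interval is unchanged: 113.5.

113.5°C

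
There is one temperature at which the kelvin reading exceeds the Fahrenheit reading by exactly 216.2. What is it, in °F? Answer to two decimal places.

88.14°F

Let F be the Fahrenheit reading. The kelvin reading is K = 5/9·F + 255.372.
Require K - F = 216.2: (-4/9)·F + 255.372 = 216.2.
F = (216.2 - 255.372) / (-4/9) = 88.14.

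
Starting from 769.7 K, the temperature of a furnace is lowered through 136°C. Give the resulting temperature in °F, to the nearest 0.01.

Initial temperature in Celsius: 769.7 - 273.15 = 496.5500°C.
Final Celsius temperature: 496.5500 - 136.0000 = 360.5500°C.
In Fahrenheit: 360.5500 × 1.8 + 32 = 680.99°F.

680.99°F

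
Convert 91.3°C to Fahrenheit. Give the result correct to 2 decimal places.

196.34°F

In Fahrenheit: 91.3000 × 1.8 + 32 = 196.34°F.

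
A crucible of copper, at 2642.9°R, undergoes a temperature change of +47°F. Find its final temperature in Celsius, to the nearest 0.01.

Initial temperature in Celsius: (2642.9 - 491.67) × 5/9 = 1195.1278°C.
The 47°F change is an interval, so only the factor 5/9 applies: +47 × 5/9 = +26.1111°C.
Final Celsius temperature: 1195.1278 + 26.1111 = 1221.2389°C.

1221.24°C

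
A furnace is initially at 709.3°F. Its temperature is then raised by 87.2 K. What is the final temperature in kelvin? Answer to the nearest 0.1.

Initial temperature in Celsius: (709.3 - 32) × 5/9 = 376.2778°C.
The 87.2 K change is an interval; Kelvin and Celsius degrees are the same size, so ΔC = +87.2°C.
Final Celsius temperature: 376.2778 + 87.2000 = 463.4778°C.
In kelvin: 463.4778 + 273.15 = 736.6 K.

736.6 K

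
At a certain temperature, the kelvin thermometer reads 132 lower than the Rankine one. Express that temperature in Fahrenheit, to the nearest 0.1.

-162.7°F

Let x be the Rankine reading; then the kelvin reading is 5/9·x.
(5/9·x) - x = -132  ⇒  (-4/9)·x = -132  ⇒  x = 297.0000°R.
In Celsius: (297 - 491.67) × 5/9 = -108.1500°C.
In Fahrenheit: -108.1500 × 1.8 + 32 = -162.7°F.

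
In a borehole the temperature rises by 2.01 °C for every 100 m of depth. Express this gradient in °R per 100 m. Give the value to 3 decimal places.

The quantity depends on a temperature interval, so only the ratio of degree sizes applies; the offset between the scales is irrelevant.
A change of 1°C is a change of 1.8°R, so 2.01 × 1.8 = 3.618.

3.618 °R/100 m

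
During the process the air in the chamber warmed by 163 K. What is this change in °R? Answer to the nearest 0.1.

293.4°R

Only the scale ratio 1.8 matters for a change in temperature.
163 × 1.8 = 293.4.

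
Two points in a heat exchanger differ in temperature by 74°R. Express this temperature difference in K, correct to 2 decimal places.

41.11 K

For a temperature interval the offset drops out; only the factor 5/9 applies.
74 × 5/9 = 41.11.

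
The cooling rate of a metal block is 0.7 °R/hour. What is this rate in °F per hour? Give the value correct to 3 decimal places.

0.700 °F/hour

The quantity depends on a temperature interval, so only the ratio of degree sizes applies; the offset between the scales is irrelevant.
A change of 1°R is a change of 1°F, so 0.7 × 1 = 0.700.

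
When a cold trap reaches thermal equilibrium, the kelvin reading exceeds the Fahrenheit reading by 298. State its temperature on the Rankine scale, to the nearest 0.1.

363.8°R

Let x be the Fahrenheit reading; then the kelvin reading is 5/9·x + 255.372.
(5/9·x + 255.372) - x = 298  ⇒  (-4/9)·x = 42.6278  ⇒  x = -95.9125°F.
In Celsius: (-95.9125 - 32) × 5/9 = -71.0625°C.
In Rankine: -71.0625 × 1.8 + 491.67 = 363.8°R.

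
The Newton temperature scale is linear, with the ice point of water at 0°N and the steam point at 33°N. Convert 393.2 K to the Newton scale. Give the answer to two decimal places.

First in Celsius: 393.2 - 273.15 = 120.0500°C.
Linearly onto the Newton scale: 0 + (120.0500 / 100) × (33 - 0) = 39.62°N.

39.62°N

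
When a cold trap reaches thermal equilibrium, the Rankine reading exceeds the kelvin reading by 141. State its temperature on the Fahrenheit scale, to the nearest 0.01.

-142.42°F

Let x be the Rankine reading; then the kelvin reading is 5/9·x.
(5/9·x) - x = -141  ⇒  (-4/9)·x = -141  ⇒  x = 317.2500°R.
In Celsius: (317.25 - 491.67) × 5/9 = -96.9000°C.
In Fahrenheit: -96.9000 × 1.8 + 32 = -142.42°F.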